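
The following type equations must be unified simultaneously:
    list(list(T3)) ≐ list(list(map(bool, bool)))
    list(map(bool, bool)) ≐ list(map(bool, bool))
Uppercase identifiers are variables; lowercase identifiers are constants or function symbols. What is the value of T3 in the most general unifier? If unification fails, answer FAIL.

Decompose list/1: list(T3) ≐ list(map(bool, bool)).
Decompose list/1: T3 ≐ map(bool, bool).
Bind T3 := map(bool, bool); no other remaining equation mentions T3.
Delete trivial equation list(map(bool, bool)) ≐ list(map(bool, bool)).
MGU = { T3 := map(bool, bool) }, so T3 := map(bool, bool).

map(bool, bool)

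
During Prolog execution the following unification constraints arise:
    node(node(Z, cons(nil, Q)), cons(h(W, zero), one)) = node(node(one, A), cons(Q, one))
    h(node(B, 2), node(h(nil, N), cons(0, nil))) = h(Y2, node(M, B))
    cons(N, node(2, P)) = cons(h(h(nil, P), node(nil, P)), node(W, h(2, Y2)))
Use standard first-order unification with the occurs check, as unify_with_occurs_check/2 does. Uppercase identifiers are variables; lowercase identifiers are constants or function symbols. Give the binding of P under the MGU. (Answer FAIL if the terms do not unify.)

Decompose node/2: node(Z, cons(nil, Q)) = node(one, A),  cons(h(W, zero), one) = cons(Q, one).
Decompose node/2: Z = one,  cons(nil, Q) = A.
Bind Z := one; no other remaining equation mentions Z.
Bind A := cons(nil, Q); no other remaining equation mentions A.
Decompose cons/2: h(W, zero) = Q,  one = one.
Bind Q := h(W, zero); no other remaining equation mentions Q. Substituting into the earlier binding gives A := cons(nil, h(W, zero)).
Delete trivial equation one = one.
Decompose h/2: node(B, 2) = Y2,  node(h(nil, N), cons(0, nil)) = node(M, B).
Bind Y2 := node(B, 2); substituting into the one remaining equation that mentions Y2 gives: cons(N, node(2, P)) = cons(h(h(nil, P), node(nil, P)), node(W, h(2, node(B, 2)))).
Decompose node/2: h(nil, N) = M,  cons(0, nil) = B.
Bind M := h(nil, N); no other remaining equation mentions M.
Bind B := cons(0, nil); substituting into the remaining equation gives: cons(N, node(2, P)) = cons(h(h(nil, P), node(nil, P)), node(W, h(2, node(cons(0, nil), 2)))). Substituting into the earlier binding gives Y2 := node(cons(0, nil), 2).
Decompose cons/2: N = h(h(nil, P), node(nil, P)),  node(2, P) = node(W, h(2, node(cons(0, nil), 2))).
Bind N := h(h(nil, P), node(nil, P)); no other remaining equation mentions N. Substituting into the earlier binding gives M := h(nil, h(h(nil, P), node(nil, P))).
Decompose node/2: 2 = W,  P = h(2, node(cons(0, nil), 2)).
Bind W := 2; no other remaining equation mentions W. Substituting into the earlier bindings gives A := cons(nil, h(2, zero)), Q := h(2, zero).
Bind P := h(2, node(cons(0, nil), 2)). Substituting into the earlier bindings gives M := h(nil, h(h(nil, h(2, node(cons(0, nil), 2))), node(nil, h(2, node(cons(0, nil), 2))))), N := h(h(nil, h(2, node(cons(0, nil), 2))), node(nil, h(2, node(cons(0, nil), 2)))).
MGU = { Z ↦ one, A ↦ cons(nil, h(2, zero)), Q ↦ h(2, zero), Y2 ↦ node(cons(0, nil), 2), M ↦ h(nil, h(h(nil, h(2, node(cons(0, nil), 2))), node(nil, h(2, node(cons(0, nil), 2))))), B ↦ cons(0, nil), N ↦ h(h(nil, h(2, node(cons(0, nil), 2))), node(nil, h(2, node(cons(0, nil), 2)))), W ↦ 2, P ↦ h(2, node(cons(0, nil), 2)) }, so P ↦ h(2, node(cons(0, nil), 2)).

h(2, node(cons(0, nil), 2))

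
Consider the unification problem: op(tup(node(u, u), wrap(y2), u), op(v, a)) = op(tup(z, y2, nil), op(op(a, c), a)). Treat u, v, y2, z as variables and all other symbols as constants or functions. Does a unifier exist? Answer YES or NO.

NO

Decompose op/2: tup(node(u, u), wrap(y2), u) = tup(z, y2, nil),  op(v, a) = op(op(a, c), a).
Decompose tup/3: node(u, u) = z,  wrap(y2) = y2,  u = nil.
Bind z := node(u, u); no other remaining equation mentions z.
Occurs check fails: y2 occurs in wrap(y2); the equation y2 = wrap(y2) has no finite solution.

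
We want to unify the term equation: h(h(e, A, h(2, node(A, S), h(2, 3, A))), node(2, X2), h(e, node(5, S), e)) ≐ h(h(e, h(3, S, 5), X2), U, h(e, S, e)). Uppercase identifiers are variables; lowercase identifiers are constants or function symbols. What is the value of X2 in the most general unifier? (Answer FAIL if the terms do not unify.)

FAIL

Decompose h/3: h(e, A, h(2, node(A, S), h(2, 3, A))) ≐ h(e, h(3, S, 5), X2),  node(2, X2) ≐ U,  h(e, node(5, S), e) ≐ h(e, S, e).
Decompose h/3: e ≐ e,  A ≐ h(3, S, 5),  h(2, node(A, S), h(2, 3, A)) ≐ X2.
Delete trivial equation e ≐ e.
Bind A := h(3, S, 5); substituting into the one remaining equation that mentions A gives: h(2, node(h(3, S, 5), S), h(2, 3, h(3, S, 5))) ≐ X2.
Bind X2 := h(2, node(h(3, S, 5), S), h(2, 3, h(3, S, 5))); substituting into the one remaining equation that mentions X2 gives: node(2, h(2, node(h(3, S, 5), S), h(2, 3, h(3, S, 5)))) ≐ U.
Bind U := node(2, h(2, node(h(3, S, 5), S), h(2, 3, h(3, S, 5)))); no other remaining equation mentions U.
Decompose h/3: e ≐ e,  node(5, S) ≐ S,  e ≐ e.
Delete trivial equation e ≐ e.
Occurs check fails: S occurs in node(5, S); the equation S ≐ node(5, S) has no finite solution.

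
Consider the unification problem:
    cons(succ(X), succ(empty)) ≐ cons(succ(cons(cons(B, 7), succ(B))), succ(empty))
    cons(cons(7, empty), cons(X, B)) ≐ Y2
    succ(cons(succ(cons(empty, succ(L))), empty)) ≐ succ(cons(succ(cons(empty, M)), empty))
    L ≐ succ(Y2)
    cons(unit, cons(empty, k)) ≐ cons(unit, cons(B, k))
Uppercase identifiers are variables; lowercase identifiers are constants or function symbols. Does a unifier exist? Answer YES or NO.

YES

Decompose cons/2: succ(X) ≐ succ(cons(cons(B, 7), succ(B))),  succ(empty) ≐ succ(empty).
Decompose succ/1: X ≐ cons(cons(B, 7), succ(B)).
Bind X := cons(cons(B, 7), succ(B)); substituting into the one remaining equation that mentions X gives: cons(cons(7, empty), cons(cons(cons(B, 7), succ(B)), B)) ≐ Y2.
Delete trivial equation succ(empty) ≐ succ(empty).
Bind Y2 := cons(cons(7, empty), cons(cons(cons(B, 7), succ(B)), B)); substituting into the one remaining equation that mentions Y2 gives: L ≐ succ(cons(cons(7, empty), cons(cons(cons(B, 7), succ(B)), B))).
Decompose succ/1: cons(succ(cons(empty, succ(L))), empty) ≐ cons(succ(cons(empty, M)), empty).
Decompose cons/2: succ(cons(empty, succ(L))) ≐ succ(cons(empty, M)),  empty ≐ empty.
Decompose succ/1: cons(empty, succ(L)) ≐ cons(empty, M).
Decompose cons/2: empty ≐ empty,  succ(L) ≐ M.
Delete trivial equation empty ≐ empty.
Bind M := succ(L); no other remaining equation mentions M.
Delete trivial equation empty ≐ empty.
Bind L := succ(cons(cons(7, empty), cons(cons(cons(B, 7), succ(B)), B))); no other remaining equation mentions L. Substituting into the earlier binding gives M := succ(succ(cons(cons(7, empty), cons(cons(cons(B, 7), succ(B)), B)))).
Decompose cons/2: unit ≐ unit,  cons(empty, k) ≐ cons(B, k).
Delete trivial equation unit ≐ unit.
Decompose cons/2: empty ≐ B,  k ≐ k.
Bind B := empty; no other remaining equation mentions B. Substituting into the earlier bindings gives X := cons(cons(empty, 7), succ(empty)), Y2 := cons(cons(7, empty), cons(cons(cons(empty, 7), succ(empty)), empty)), M := succ(succ(cons(cons(7, empty), cons(cons(cons(empty, 7), succ(empty)), empty)))), L := succ(cons(cons(7, empty), cons(cons(cons(empty, 7), succ(empty)), empty))).
Delete trivial equation k ≐ k.
No equations remain and no clash or occurs-check failure arose, so a unifier exists.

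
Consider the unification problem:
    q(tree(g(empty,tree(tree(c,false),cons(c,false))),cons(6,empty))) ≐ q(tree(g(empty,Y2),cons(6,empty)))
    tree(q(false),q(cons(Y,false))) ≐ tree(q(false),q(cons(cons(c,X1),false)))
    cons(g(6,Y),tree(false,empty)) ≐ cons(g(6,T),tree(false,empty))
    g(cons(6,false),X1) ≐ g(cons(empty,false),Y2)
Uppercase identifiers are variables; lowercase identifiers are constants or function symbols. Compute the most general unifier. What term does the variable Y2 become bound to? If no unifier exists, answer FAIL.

FAIL

Decompose q/1: tree(g(empty,tree(tree(c,false),cons(c,false))),cons(6,empty)) ≐ tree(g(empty,Y2),cons(6,empty)).
Decompose tree/2: g(empty,tree(tree(c,false),cons(c,false))) ≐ g(empty,Y2),  cons(6,empty) ≐ cons(6,empty).
Decompose g/2: empty ≐ empty,  tree(tree(c,false),cons(c,false)) ≐ Y2.
Delete trivial equation empty ≐ empty.
Bind Y2 := tree(tree(c,false),cons(c,false)); substituting into the one remaining equation that mentions Y2 gives: g(cons(6,false),X1) ≐ g(cons(empty,false),tree(tree(c,false),cons(c,false))).
Delete trivial equation cons(6,empty) ≐ cons(6,empty).
Decompose tree/2: q(false) ≐ q(false),  q(cons(Y,false)) ≐ q(cons(cons(c,X1),false)).
Delete trivial equation q(false) ≐ q(false).
Decompose q/1: cons(Y,false) ≐ cons(cons(c,X1),false).
Decompose cons/2: Y ≐ cons(c,X1),  false ≐ false.
Bind Y := cons(c,X1); substituting into the one remaining equation that mentions Y gives: cons(g(6,cons(c,X1)),tree(false,empty)) ≐ cons(g(6,T),tree(false,empty)).
Delete trivial equation false ≐ false.
Decompose cons/2: g(6,cons(c,X1)) ≐ g(6,T),  tree(false,empty) ≐ tree(false,empty).
Decompose g/2: 6 ≐ 6,  cons(c,X1) ≐ T.
Delete trivial equation 6 ≐ 6.
Bind T := cons(c,X1); no other remaining equation mentions T.
Delete trivial equation tree(false,empty) ≐ tree(false,empty).
Decompose g/2: cons(6,false) ≐ cons(empty,false),  X1 ≐ tree(tree(c,false),cons(c,false)).
Decompose cons/2: 6 ≐ empty,  false ≐ false.
Clash: constants 6 and empty differ; no unifier exists.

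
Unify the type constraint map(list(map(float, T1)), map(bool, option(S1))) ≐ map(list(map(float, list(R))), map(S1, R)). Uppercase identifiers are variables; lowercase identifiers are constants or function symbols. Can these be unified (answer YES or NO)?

Decompose map/2: list(map(float, T1)) ≐ list(map(float, list(R))),  map(bool, option(S1)) ≐ map(S1, R).
Decompose list/1: map(float, T1) ≐ map(float, list(R)).
Decompose map/2: float ≐ float,  T1 ≐ list(R).
Delete trivial equation float ≐ float.
Bind T1 := list(R); no other remaining equation mentions T1.
Decompose map/2: bool ≐ S1,  option(S1) ≐ R.
Bind S1 := bool; substituting into the remaining equation gives: option(bool) ≐ R.
Bind R := option(bool). Substituting into the earlier binding gives T1 := list(option(bool)).
No equations remain and no clash or occurs-check failure arose, so a unifier exists.

YES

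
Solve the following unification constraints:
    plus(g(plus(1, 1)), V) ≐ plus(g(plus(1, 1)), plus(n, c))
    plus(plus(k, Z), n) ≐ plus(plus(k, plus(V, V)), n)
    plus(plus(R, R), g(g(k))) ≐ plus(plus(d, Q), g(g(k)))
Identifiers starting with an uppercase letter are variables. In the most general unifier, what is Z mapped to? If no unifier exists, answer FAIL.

Decompose plus/2: g(plus(1, 1)) ≐ g(plus(1, 1)),  V ≐ plus(n, c).
Delete trivial equation g(plus(1, 1)) ≐ g(plus(1, 1)).
Bind V := plus(n, c); substituting into the one remaining equation that mentions V gives: plus(plus(k, Z), n) ≐ plus(plus(k, plus(plus(n, c), plus(n, c))), n).
Decompose plus/2: plus(k, Z) ≐ plus(k, plus(plus(n, c), plus(n, c))),  n ≐ n.
Decompose plus/2: k ≐ k,  Z ≐ plus(plus(n, c), plus(n, c)).
Delete trivial equation k ≐ k.
Bind Z := plus(plus(n, c), plus(n, c)); no other remaining equation mentions Z.
Delete trivial equation n ≐ n.
Decompose plus/2: plus(R, R) ≐ plus(d, Q),  g(g(k)) ≐ g(g(k)).
Decompose plus/2: R ≐ d,  R ≐ Q.
Bind R := d; substituting into the one remaining equation that mentions R gives: d ≐ Q.
Bind Q := d; no other remaining equation mentions Q.
Delete trivial equation g(g(k)) ≐ g(g(k)).
MGU = { V ↦ plus(n, c), Z ↦ plus(plus(n, c), plus(n, c)), R ↦ d, Q ↦ d }, so Z ↦ plus(plus(n, c), plus(n, c)).

plus(plus(n, c), plus(n, c))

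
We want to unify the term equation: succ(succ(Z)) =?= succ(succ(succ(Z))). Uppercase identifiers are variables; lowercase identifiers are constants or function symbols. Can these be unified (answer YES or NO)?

NO

Decompose succ/1: succ(Z) =?= succ(succ(Z)).
Decompose succ/1: Z =?= succ(Z).
Occurs check fails: Z occurs in succ(Z); the equation Z =?= succ(Z) has no finite solution.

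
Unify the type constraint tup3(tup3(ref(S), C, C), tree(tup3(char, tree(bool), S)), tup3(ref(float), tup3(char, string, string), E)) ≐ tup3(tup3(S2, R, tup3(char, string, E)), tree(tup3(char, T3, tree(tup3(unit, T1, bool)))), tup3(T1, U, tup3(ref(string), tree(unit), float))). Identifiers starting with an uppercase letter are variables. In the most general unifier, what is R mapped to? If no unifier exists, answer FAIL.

Decompose tup3/3: tup3(ref(S), C, C) ≐ tup3(S2, R, tup3(char, string, E)),  tree(tup3(char, tree(bool), S)) ≐ tree(tup3(char, T3, tree(tup3(unit, T1, bool)))),  tup3(ref(float), tup3(char, string, string), E) ≐ tup3(T1, U, tup3(ref(string), tree(unit), float)).
Decompose tup3/3: ref(S) ≐ S2,  C ≐ R,  C ≐ tup3(char, string, E).
Bind S2 := ref(S); no other remaining equation mentions S2.
Bind C := R; substituting into the one remaining equation that mentions C gives: R ≐ tup3(char, string, E).
Bind R := tup3(char, string, E); no other remaining equation mentions R. Substituting into the earlier binding gives C := tup3(char, string, E).
Decompose tree/1: tup3(char, tree(bool), S) ≐ tup3(char, T3, tree(tup3(unit, T1, bool))).
Decompose tup3/3: char ≐ char,  tree(bool) ≐ T3,  S ≐ tree(tup3(unit, T1, bool)).
Delete trivial equation char ≐ char.
Bind T3 := tree(bool); no other remaining equation mentions T3.
Bind S := tree(tup3(unit, T1, bool)); no other remaining equation mentions S. Substituting into the earlier binding gives S2 := ref(tree(tup3(unit, T1, bool))).
Decompose tup3/3: ref(float) ≐ T1,  tup3(char, string, string) ≐ U,  E ≐ tup3(ref(string), tree(unit), float).
Bind T1 := ref(float); no other remaining equation mentions T1. Substituting into the earlier bindings gives S2 := ref(tree(tup3(unit, ref(float), bool))), S := tree(tup3(unit, ref(float), bool)).
Bind U := tup3(char, string, string); no other remaining equation mentions U.
Bind E := tup3(ref(string), tree(unit), float). Substituting into the earlier bindings gives C := tup3(char, string, tup3(ref(string), tree(unit), float)), R := tup3(char, string, tup3(ref(string), tree(unit), float)).
MGU = { S2 := ref(tree(tup3(unit, ref(float), bool))), C := tup3(char, string, tup3(ref(string), tree(unit), float)), R := tup3(char, string, tup3(ref(string), tree(unit), float)), T3 := tree(bool), S := tree(tup3(unit, ref(float), bool)), T1 := ref(float), U := tup3(char, string, string), E := tup3(ref(string), tree(unit), float) }, so R := tup3(char, string, tup3(ref(string), tree(unit), float)).

tup3(char, string, tup3(ref(string), tree(unit), float))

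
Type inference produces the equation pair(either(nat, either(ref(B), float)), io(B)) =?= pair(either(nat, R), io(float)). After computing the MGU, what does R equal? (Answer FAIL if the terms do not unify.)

either(ref(float), float)

Decompose pair/2: either(nat, either(ref(B), float)) =?= either(nat, R),  io(B) =?= io(float).
Decompose either/2: nat =?= nat,  either(ref(B), float) =?= R.
Delete trivial equation nat =?= nat.
Bind R := either(ref(B), float); no other remaining equation mentions R.
Decompose io/1: B =?= float.
Bind B := float. Substituting into the earlier binding gives R := either(ref(float), float).
MGU = { R -> either(ref(float), float), B -> float }, so R -> either(ref(float), float).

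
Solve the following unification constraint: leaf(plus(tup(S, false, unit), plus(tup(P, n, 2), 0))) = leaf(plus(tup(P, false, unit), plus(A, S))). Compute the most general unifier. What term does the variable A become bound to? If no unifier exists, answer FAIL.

tup(0, n, 2)

Decompose leaf/1: plus(tup(S, false, unit), plus(tup(P, n, 2), 0)) = plus(tup(P, false, unit), plus(A, S)).
Decompose plus/2: tup(S, false, unit) = tup(P, false, unit),  plus(tup(P, n, 2), 0) = plus(A, S).
Decompose tup/3: S = P,  false = false,  unit = unit.
Bind S := P; substituting into the one remaining equation that mentions S gives: plus(tup(P, n, 2), 0) = plus(A, P).
Delete trivial equation false = false.
Delete trivial equation unit = unit.
Decompose plus/2: tup(P, n, 2) = A,  0 = P.
Bind A := tup(P, n, 2); no other remaining equation mentions A.
Bind P := 0. Substituting into the earlier bindings gives S := 0, A := tup(0, n, 2).
MGU = { S -> 0, A -> tup(0, n, 2), P -> 0 }, so A -> tup(0, n, 2).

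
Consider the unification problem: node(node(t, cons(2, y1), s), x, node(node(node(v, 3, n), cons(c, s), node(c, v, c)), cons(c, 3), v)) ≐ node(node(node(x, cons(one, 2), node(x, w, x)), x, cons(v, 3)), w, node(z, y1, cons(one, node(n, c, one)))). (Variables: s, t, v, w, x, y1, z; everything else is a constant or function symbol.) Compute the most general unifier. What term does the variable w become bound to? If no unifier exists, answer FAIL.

Decompose node/3: node(t, cons(2, y1), s) ≐ node(node(x, cons(one, 2), node(x, w, x)), x, cons(v, 3)),  x ≐ w,  node(node(node(v, 3, n), cons(c, s), node(c, v, c)), cons(c, 3), v) ≐ node(z, y1, cons(one, node(n, c, one))).
Decompose node/3: t ≐ node(x, cons(one, 2), node(x, w, x)),  cons(2, y1) ≐ x,  s ≐ cons(v, 3).
Bind t := node(x, cons(one, 2), node(x, w, x)); no other remaining equation mentions t.
Bind x := cons(2, y1); substituting into the one remaining equation that mentions x gives: cons(2, y1) ≐ w. Substituting into the earlier binding gives t := node(cons(2, y1), cons(one, 2), node(cons(2, y1), w, cons(2, y1))).
Bind s := cons(v, 3); substituting into the one remaining equation that mentions s gives: node(node(node(v, 3, n), cons(c, cons(v, 3)), node(c, v, c)), cons(c, 3), v) ≐ node(z, y1, cons(one, node(n, c, one))).
Bind w := cons(2, y1); no other remaining equation mentions w. Substituting into the earlier binding gives t := node(cons(2, y1), cons(one, 2), node(cons(2, y1), cons(2, y1), cons(2, y1))).
Decompose node/3: node(node(v, 3, n), cons(c, cons(v, 3)), node(c, v, c)) ≐ z,  cons(c, 3) ≐ y1,  v ≐ cons(one, node(n, c, one)).
Bind z := node(node(v, 3, n), cons(c, cons(v, 3)), node(c, v, c)); no other remaining equation mentions z.
Bind y1 := cons(c, 3); no other remaining equation mentions y1. Substituting into the earlier bindings gives t := node(cons(2, cons(c, 3)), cons(one, 2), node(cons(2, cons(c, 3)), cons(2, cons(c, 3)), cons(2, cons(c, 3)))), x := cons(2, cons(c, 3)), w := cons(2, cons(c, 3)).
Bind v := cons(one, node(n, c, one)). Substituting into the earlier bindings gives s := cons(cons(one, node(n, c, one)), 3), z := node(node(cons(one, node(n, c, one)), 3, n), cons(c, cons(cons(one, node(n, c, one)), 3)), node(c, cons(one, node(n, c, one)), c)).
MGU = { t := node(cons(2, cons(c, 3)), cons(one, 2), node(cons(2, cons(c, 3)), cons(2, cons(c, 3)), cons(2, cons(c, 3)))), x := cons(2, cons(c, 3)), s := cons(cons(one, node(n, c, one)), 3), w := cons(2, cons(c, 3)), z := node(node(cons(one, node(n, c, one)), 3, n), cons(c, cons(cons(one, node(n, c, one)), 3)), node(c, cons(one, node(n, c, one)), c)), y1 := cons(c, 3), v := cons(one, node(n, c, one)) }, so w := cons(2, cons(c, 3)).

cons(2, cons(c, 3))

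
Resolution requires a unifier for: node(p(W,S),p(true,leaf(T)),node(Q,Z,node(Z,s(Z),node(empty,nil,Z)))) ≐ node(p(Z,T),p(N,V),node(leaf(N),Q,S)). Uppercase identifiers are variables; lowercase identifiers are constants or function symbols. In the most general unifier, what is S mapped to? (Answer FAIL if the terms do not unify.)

Decompose node/3: p(W,S) ≐ p(Z,T),  p(true,leaf(T)) ≐ p(N,V),  node(Q,Z,node(Z,s(Z),node(empty,nil,Z))) ≐ node(leaf(N),Q,S).
Decompose p/2: W ≐ Z,  S ≐ T.
Bind W := Z; no other remaining equation mentions W.
Bind S := T; substituting into the one remaining equation that mentions S gives: node(Q,Z,node(Z,s(Z),node(empty,nil,Z))) ≐ node(leaf(N),Q,T).
Decompose p/2: true ≐ N,  leaf(T) ≐ V.
Bind N := true; substituting into the one remaining equation that mentions N gives: node(Q,Z,node(Z,s(Z),node(empty,nil,Z))) ≐ node(leaf(true),Q,T).
Bind V := leaf(T); no other remaining equation mentions V.
Decompose node/3: Q ≐ leaf(true),  Z ≐ Q,  node(Z,s(Z),node(empty,nil,Z)) ≐ T.
Bind Q := leaf(true); substituting into the one remaining equation that mentions Q gives: Z ≐ leaf(true).
Bind Z := leaf(true); substituting into the remaining equation gives: node(leaf(true),s(leaf(true)),node(empty,nil,leaf(true))) ≐ T. Substituting into the earlier binding gives W := leaf(true).
Bind T := node(leaf(true),s(leaf(true)),node(empty,nil,leaf(true))). Substituting into the earlier bindings gives S := node(leaf(true),s(leaf(true)),node(empty,nil,leaf(true))), V := leaf(node(leaf(true),s(leaf(true)),node(empty,nil,leaf(true)))).
MGU = { W ↦ leaf(true), S ↦ node(leaf(true),s(leaf(true)),node(empty,nil,leaf(true))), N ↦ true, V ↦ leaf(node(leaf(true),s(leaf(true)),node(empty,nil,leaf(true)))), Q ↦ leaf(true), Z ↦ leaf(true), T ↦ node(leaf(true),s(leaf(true)),node(empty,nil,leaf(true))) }, so S ↦ node(leaf(true),s(leaf(true)),node(empty,nil,leaf(true))).

node(leaf(true),s(leaf(true)),node(empty,nil,leaf(true)))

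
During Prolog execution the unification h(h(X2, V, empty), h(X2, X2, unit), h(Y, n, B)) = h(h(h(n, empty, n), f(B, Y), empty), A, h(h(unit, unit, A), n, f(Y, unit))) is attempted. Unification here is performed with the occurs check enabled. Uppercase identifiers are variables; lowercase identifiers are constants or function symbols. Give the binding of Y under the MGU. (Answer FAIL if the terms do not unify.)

h(unit, unit, h(h(n, empty, n), h(n, empty, n), unit))

Decompose h/3: h(X2, V, empty) = h(h(n, empty, n), f(B, Y), empty),  h(X2, X2, unit) = A,  h(Y, n, B) = h(h(unit, unit, A), n, f(Y, unit)).
Decompose h/3: X2 = h(n, empty, n),  V = f(B, Y),  empty = empty.
Bind X2 := h(n, empty, n); substituting into the one remaining equation that mentions X2 gives: h(h(n, empty, n), h(n, empty, n), unit) = A.
Bind V := f(B, Y); no other remaining equation mentions V.
Delete trivial equation empty = empty.
Bind A := h(h(n, empty, n), h(n, empty, n), unit); substituting into the remaining equation gives: h(Y, n, B) = h(h(unit, unit, h(h(n, empty, n), h(n, empty, n), unit)), n, f(Y, unit)).
Decompose h/3: Y = h(unit, unit, h(h(n, empty, n), h(n, empty, n), unit)),  n = n,  B = f(Y, unit).
Bind Y := h(unit, unit, h(h(n, empty, n), h(n, empty, n), unit)); substituting into the one remaining equation that mentions Y gives: B = f(h(unit, unit, h(h(n, empty, n), h(n, empty, n), unit)), unit). Substituting into the earlier binding gives V := f(B, h(unit, unit, h(h(n, empty, n), h(n, empty, n), unit))).
Delete trivial equation n = n.
Bind B := f(h(unit, unit, h(h(n, empty, n), h(n, empty, n), unit)), unit). Substituting into the earlier binding gives V := f(f(h(unit, unit, h(h(n, empty, n), h(n, empty, n), unit)), unit), h(unit, unit, h(h(n, empty, n), h(n, empty, n), unit))).
MGU = { X2 ↦ h(n, empty, n), V ↦ f(f(h(unit, unit, h(h(n, empty, n), h(n, empty, n), unit)), unit), h(unit, unit, h(h(n, empty, n), h(n, empty, n), unit))), A ↦ h(h(n, empty, n), h(n, empty, n), unit), Y ↦ h(unit, unit, h(h(n, empty, n), h(n, empty, n), unit)), B ↦ f(h(unit, unit, h(h(n, empty, n), h(n, empty, n), unit)), unit) }, so Y ↦ h(unit, unit, h(h(n, empty, n), h(n, empty, n), unit)).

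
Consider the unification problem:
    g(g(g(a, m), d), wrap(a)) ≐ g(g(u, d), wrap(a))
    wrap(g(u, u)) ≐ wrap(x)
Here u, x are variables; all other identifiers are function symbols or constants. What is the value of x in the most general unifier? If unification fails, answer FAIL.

Decompose g/2: g(g(a, m), d) ≐ g(u, d),  wrap(a) ≐ wrap(a).
Decompose g/2: g(a, m) ≐ u,  d ≐ d.
Bind u := g(a, m); substituting into the one remaining equation that mentions u gives: wrap(g(g(a, m), g(a, m))) ≐ wrap(x).
Delete trivial equation d ≐ d.
Delete trivial equation wrap(a) ≐ wrap(a).
Decompose wrap/1: g(g(a, m), g(a, m)) ≐ x.
Bind x := g(g(a, m), g(a, m)).
MGU = { u := g(a, m), x := g(g(a, m), g(a, m)) }, so x := g(g(a, m), g(a, m)).

g(g(a, m), g(a, m))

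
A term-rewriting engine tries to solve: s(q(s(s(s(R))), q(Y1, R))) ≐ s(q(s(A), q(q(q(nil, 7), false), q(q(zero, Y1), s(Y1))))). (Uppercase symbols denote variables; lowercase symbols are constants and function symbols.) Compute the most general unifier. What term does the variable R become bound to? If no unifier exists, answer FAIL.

Decompose s/1: q(s(s(s(R))), q(Y1, R)) ≐ q(s(A), q(q(q(nil, 7), false), q(q(zero, Y1), s(Y1)))).
Decompose q/2: s(s(s(R))) ≐ s(A),  q(Y1, R) ≐ q(q(q(nil, 7), false), q(q(zero, Y1), s(Y1))).
Decompose s/1: s(s(R)) ≐ A.
Bind A := s(s(R)); no other remaining equation mentions A.
Decompose q/2: Y1 ≐ q(q(nil, 7), false),  R ≐ q(q(zero, Y1), s(Y1)).
Bind Y1 := q(q(nil, 7), false); substituting into the remaining equation gives: R ≐ q(q(zero, q(q(nil, 7), false)), s(q(q(nil, 7), false))).
Bind R := q(q(zero, q(q(nil, 7), false)), s(q(q(nil, 7), false))). Substituting into the earlier binding gives A := s(s(q(q(zero, q(q(nil, 7), false)), s(q(q(nil, 7), false))))).
MGU = { A := s(s(q(q(zero, q(q(nil, 7), false)), s(q(q(nil, 7), false))))), Y1 := q(q(nil, 7), false), R := q(q(zero, q(q(nil, 7), false)), s(q(q(nil, 7), false))) }, so R := q(q(zero, q(q(nil, 7), false)), s(q(q(nil, 7), false))).

q(q(zero, q(q(nil, 7), false)), s(q(q(nil, 7), false)))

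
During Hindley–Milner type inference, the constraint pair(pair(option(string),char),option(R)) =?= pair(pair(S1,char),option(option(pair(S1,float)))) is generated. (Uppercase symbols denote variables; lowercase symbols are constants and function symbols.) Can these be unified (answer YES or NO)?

YES

Decompose pair/2: pair(option(string),char) =?= pair(S1,char),  option(R) =?= option(option(pair(S1,float))).
Decompose pair/2: option(string) =?= S1,  char =?= char.
Bind S1 := option(string); substituting into the one remaining equation that mentions S1 gives: option(R) =?= option(option(pair(option(string),float))).
Delete trivial equation char =?= char.
Decompose option/1: R =?= option(pair(option(string),float)).
Bind R := option(pair(option(string),float)).
No equations remain and no clash or occurs-check failure arose, so a unifier exists.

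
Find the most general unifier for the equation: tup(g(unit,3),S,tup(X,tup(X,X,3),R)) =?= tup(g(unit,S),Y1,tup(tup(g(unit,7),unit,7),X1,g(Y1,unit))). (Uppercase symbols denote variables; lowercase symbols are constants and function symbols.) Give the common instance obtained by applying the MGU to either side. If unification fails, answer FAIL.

Decompose tup/3: g(unit,3) =?= g(unit,S),  S =?= Y1,  tup(X,tup(X,X,3),R) =?= tup(tup(g(unit,7),unit,7),X1,g(Y1,unit)).
Decompose g/2: unit =?= unit,  3 =?= S.
Delete trivial equation unit =?= unit.
Bind S := 3; substituting into the one remaining equation that mentions S gives: 3 =?= Y1.
Bind Y1 := 3; substituting into the remaining equation gives: tup(X,tup(X,X,3),R) =?= tup(tup(g(unit,7),unit,7),X1,g(3,unit)).
Decompose tup/3: X =?= tup(g(unit,7),unit,7),  tup(X,X,3) =?= X1,  R =?= g(3,unit).
Bind X := tup(g(unit,7),unit,7); substituting into the one remaining equation that mentions X gives: tup(tup(g(unit,7),unit,7),tup(g(unit,7),unit,7),3) =?= X1.
Bind X1 := tup(tup(g(unit,7),unit,7),tup(g(unit,7),unit,7),3); no other remaining equation mentions X1.
Bind R := g(3,unit).
Applying the MGU to either side gives tup(g(unit,3),3,tup(tup(g(unit,7),unit,7),tup(tup(g(unit,7),unit,7),tup(g(unit,7),unit,7),3),g(3,unit))).

tup(g(unit,3),3,tup(tup(g(unit,7),unit,7),tup(tup(g(unit,7),unit,7),tup(g(unit,7),unit,7),3),g(3,unit)))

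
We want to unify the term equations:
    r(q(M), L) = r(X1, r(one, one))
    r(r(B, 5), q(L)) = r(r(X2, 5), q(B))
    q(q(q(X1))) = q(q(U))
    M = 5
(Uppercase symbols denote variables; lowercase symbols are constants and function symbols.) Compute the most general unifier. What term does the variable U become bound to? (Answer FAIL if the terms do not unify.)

q(q(5))

Decompose r/2: q(M) = X1,  L = r(one, one).
Bind X1 := q(M); substituting into the one remaining equation that mentions X1 gives: q(q(q(q(M)))) = q(q(U)).
Bind L := r(one, one); substituting into the one remaining equation that mentions L gives: r(r(B, 5), q(r(one, one))) = r(r(X2, 5), q(B)).
Decompose r/2: r(B, 5) = r(X2, 5),  q(r(one, one)) = q(B).
Decompose r/2: B = X2,  5 = 5.
Bind B := X2; substituting into the one remaining equation that mentions B gives: q(r(one, one)) = q(X2).
Delete trivial equation 5 = 5.
Decompose q/1: r(one, one) = X2.
Bind X2 := r(one, one); no other remaining equation mentions X2. Substituting into the earlier binding gives B := r(one, one).
Decompose q/1: q(q(q(M))) = q(U).
Decompose q/1: q(q(M)) = U.
Bind U := q(q(M)); no other remaining equation mentions U.
Bind M := 5. Substituting into the earlier bindings gives X1 := q(5), U := q(q(5)).
MGU = { X1 ↦ q(5), L ↦ r(one, one), B ↦ r(one, one), X2 ↦ r(one, one), U ↦ q(q(5)), M ↦ 5 }, so U ↦ q(q(5)).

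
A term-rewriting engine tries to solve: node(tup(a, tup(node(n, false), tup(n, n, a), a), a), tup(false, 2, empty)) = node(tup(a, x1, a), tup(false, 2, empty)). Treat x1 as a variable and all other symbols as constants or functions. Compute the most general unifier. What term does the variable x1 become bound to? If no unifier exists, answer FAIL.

Decompose node/2: tup(a, tup(node(n, false), tup(n, n, a), a), a) = tup(a, x1, a),  tup(false, 2, empty) = tup(false, 2, empty).
Decompose tup/3: a = a,  tup(node(n, false), tup(n, n, a), a) = x1,  a = a.
Delete trivial equation a = a.
Bind x1 := tup(node(n, false), tup(n, n, a), a); no other remaining equation mentions x1.
Delete trivial equation a = a.
Delete trivial equation tup(false, 2, empty) = tup(false, 2, empty).
MGU = { x1 := tup(node(n, false), tup(n, n, a), a) }, so x1 := tup(node(n, false), tup(n, n, a), a).

tup(node(n, false), tup(n, n, a), a)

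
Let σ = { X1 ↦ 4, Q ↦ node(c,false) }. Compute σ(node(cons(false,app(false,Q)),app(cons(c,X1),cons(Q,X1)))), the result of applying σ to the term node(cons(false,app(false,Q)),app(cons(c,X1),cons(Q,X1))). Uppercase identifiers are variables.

node(cons(false,app(false,node(c,false))),app(cons(c,4),cons(node(c,false),4)))

Replace each occurrence of X1 with 4.
Replace each occurrence of Q with node(c,false).
Result: node(cons(false,app(false,node(c,false))),app(cons(c,4),cons(node(c,false),4))).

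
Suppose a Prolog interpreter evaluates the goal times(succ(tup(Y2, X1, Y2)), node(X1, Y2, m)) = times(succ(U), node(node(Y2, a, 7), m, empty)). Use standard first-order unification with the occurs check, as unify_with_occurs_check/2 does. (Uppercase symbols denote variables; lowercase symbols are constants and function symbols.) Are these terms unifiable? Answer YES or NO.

NO

Decompose times/2: succ(tup(Y2, X1, Y2)) = succ(U),  node(X1, Y2, m) = node(node(Y2, a, 7), m, empty).
Decompose succ/1: tup(Y2, X1, Y2) = U.
Bind U := tup(Y2, X1, Y2); no other remaining equation mentions U.
Decompose node/3: X1 = node(Y2, a, 7),  Y2 = m,  m = empty.
Bind X1 := node(Y2, a, 7); no other remaining equation mentions X1. Substituting into the earlier binding gives U := tup(Y2, node(Y2, a, 7), Y2).
Bind Y2 := m; no other remaining equation mentions Y2. Substituting into the earlier bindings gives U := tup(m, node(m, a, 7), m), X1 := node(m, a, 7).
Clash: constants m and empty differ; no unifier exists.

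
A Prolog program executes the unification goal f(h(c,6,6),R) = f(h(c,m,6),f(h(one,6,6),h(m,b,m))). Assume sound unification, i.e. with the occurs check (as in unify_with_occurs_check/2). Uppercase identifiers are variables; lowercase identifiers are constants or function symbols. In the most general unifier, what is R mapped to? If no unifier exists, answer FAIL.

Decompose f/2: h(c,6,6) = h(c,m,6),  R = f(h(one,6,6),h(m,b,m)).
Decompose h/3: c = c,  6 = m,  6 = 6.
Delete trivial equation c = c.
Clash: constants 6 and m differ; no unifier exists.

FAIL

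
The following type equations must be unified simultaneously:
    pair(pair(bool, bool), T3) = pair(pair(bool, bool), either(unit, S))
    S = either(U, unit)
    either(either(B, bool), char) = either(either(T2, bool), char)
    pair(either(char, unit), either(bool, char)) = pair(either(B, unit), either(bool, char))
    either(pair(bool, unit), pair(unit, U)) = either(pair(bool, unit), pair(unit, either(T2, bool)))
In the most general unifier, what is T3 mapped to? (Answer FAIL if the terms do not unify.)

Decompose pair/2: pair(bool, bool) = pair(bool, bool),  T3 = either(unit, S).
Delete trivial equation pair(bool, bool) = pair(bool, bool).
Bind T3 := either(unit, S); no other remaining equation mentions T3.
Bind S := either(U, unit); no other remaining equation mentions S. Substituting into the earlier binding gives T3 := either(unit, either(U, unit)).
Decompose either/2: either(B, bool) = either(T2, bool),  char = char.
Decompose either/2: B = T2,  bool = bool.
Bind B := T2; substituting into the one remaining equation that mentions B gives: pair(either(char, unit), either(bool, char)) = pair(either(T2, unit), either(bool, char)).
Delete trivial equation bool = bool.
Delete trivial equation char = char.
Decompose pair/2: either(char, unit) = either(T2, unit),  either(bool, char) = either(bool, char).
Decompose either/2: char = T2,  unit = unit.
Bind T2 := char; substituting into the one remaining equation that mentions T2 gives: either(pair(bool, unit), pair(unit, U)) = either(pair(bool, unit), pair(unit, either(char, bool))). Substituting into the earlier binding gives B := char.
Delete trivial equation unit = unit.
Delete trivial equation either(bool, char) = either(bool, char).
Decompose either/2: pair(bool, unit) = pair(bool, unit),  pair(unit, U) = pair(unit, either(char, bool)).
Delete trivial equation pair(bool, unit) = pair(bool, unit).
Decompose pair/2: unit = unit,  U = either(char, bool).
Delete trivial equation unit = unit.
Bind U := either(char, bool). Substituting into the earlier bindings gives T3 := either(unit, either(either(char, bool), unit)), S := either(either(char, bool), unit).
MGU = { T3 := either(unit, either(either(char, bool), unit)), S := either(either(char, bool), unit), B := char, T2 := char, U := either(char, bool) }, so T3 := either(unit, either(either(char, bool), unit)).

either(unit, either(either(char, bool), unit))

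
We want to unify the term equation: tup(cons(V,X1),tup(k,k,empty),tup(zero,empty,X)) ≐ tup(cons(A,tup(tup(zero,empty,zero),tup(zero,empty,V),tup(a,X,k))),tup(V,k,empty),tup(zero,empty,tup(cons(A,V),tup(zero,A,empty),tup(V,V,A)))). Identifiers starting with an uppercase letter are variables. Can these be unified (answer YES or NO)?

YES

Decompose tup/3: cons(V,X1) ≐ cons(A,tup(tup(zero,empty,zero),tup(zero,empty,V),tup(a,X,k))),  tup(k,k,empty) ≐ tup(V,k,empty),  tup(zero,empty,X) ≐ tup(zero,empty,tup(cons(A,V),tup(zero,A,empty),tup(V,V,A))).
Decompose cons/2: V ≐ A,  X1 ≐ tup(tup(zero,empty,zero),tup(zero,empty,V),tup(a,X,k)).
Bind V := A; substituting into the remaining equations gives: X1 ≐ tup(tup(zero,empty,zero),tup(zero,empty,A),tup(a,X,k)),  tup(k,k,empty) ≐ tup(A,k,empty),  tup(zero,empty,X) ≐ tup(zero,empty,tup(cons(A,A),tup(zero,A,empty),tup(A,A,A))).
Bind X1 := tup(tup(zero,empty,zero),tup(zero,empty,A),tup(a,X,k)); no other remaining equation mentions X1.
Decompose tup/3: k ≐ A,  k ≐ k,  empty ≐ empty.
Bind A := k; substituting into the one remaining equation that mentions A gives: tup(zero,empty,X) ≐ tup(zero,empty,tup(cons(k,k),tup(zero,k,empty),tup(k,k,k))). Substituting into the earlier bindings gives V := k, X1 := tup(tup(zero,empty,zero),tup(zero,empty,k),tup(a,X,k)).
Delete trivial equation k ≐ k.
Delete trivial equation empty ≐ empty.
Decompose tup/3: zero ≐ zero,  empty ≐ empty,  X ≐ tup(cons(k,k),tup(zero,k,empty),tup(k,k,k)).
Delete trivial equation zero ≐ zero.
Delete trivial equation empty ≐ empty.
Bind X := tup(cons(k,k),tup(zero,k,empty),tup(k,k,k)). Substituting into the earlier binding gives X1 := tup(tup(zero,empty,zero),tup(zero,empty,k),tup(a,tup(cons(k,k),tup(zero,k,empty),tup(k,k,k)),k)).
No equations remain and no clash or occurs-check failure arose, so a unifier exists.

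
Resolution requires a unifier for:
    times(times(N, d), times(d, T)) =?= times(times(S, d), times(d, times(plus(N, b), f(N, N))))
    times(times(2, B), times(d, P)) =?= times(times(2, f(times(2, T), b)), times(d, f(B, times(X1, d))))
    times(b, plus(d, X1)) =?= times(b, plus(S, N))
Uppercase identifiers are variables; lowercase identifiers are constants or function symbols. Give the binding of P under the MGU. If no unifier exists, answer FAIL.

f(f(times(2, times(plus(d, b), f(d, d))), b), times(d, d))

Decompose times/2: times(N, d) =?= times(S, d),  times(d, T) =?= times(d, times(plus(N, b), f(N, N))).
Decompose times/2: N =?= S,  d =?= d.
Bind N := S; substituting into the 2 remaining equations that mention N gives: times(d, T) =?= times(d, times(plus(S, b), f(S, S))),  times(b, plus(d, X1)) =?= times(b, plus(S, S)).
Delete trivial equation d =?= d.
Decompose times/2: d =?= d,  T =?= times(plus(S, b), f(S, S)).
Delete trivial equation d =?= d.
Bind T := times(plus(S, b), f(S, S)); substituting into the one remaining equation that mentions T gives: times(times(2, B), times(d, P)) =?= times(times(2, f(times(2, times(plus(S, b), f(S, S))), b)), times(d, f(B, times(X1, d)))).
Decompose times/2: times(2, B) =?= times(2, f(times(2, times(plus(S, b), f(S, S))), b)),  times(d, P) =?= times(d, f(B, times(X1, d))).
Decompose times/2: 2 =?= 2,  B =?= f(times(2, times(plus(S, b), f(S, S))), b).
Delete trivial equation 2 =?= 2.
Bind B := f(times(2, times(plus(S, b), f(S, S))), b); substituting into the one remaining equation that mentions B gives: times(d, P) =?= times(d, f(f(times(2, times(plus(S, b), f(S, S))), b), times(X1, d))).
Decompose times/2: d =?= d,  P =?= f(f(times(2, times(plus(S, b), f(S, S))), b), times(X1, d)).
Delete trivial equation d =?= d.
Bind P := f(f(times(2, times(plus(S, b), f(S, S))), b), times(X1, d)); no other remaining equation mentions P.
Decompose times/2: b =?= b,  plus(d, X1) =?= plus(S, S).
Delete trivial equation b =?= b.
Decompose plus/2: d =?= S,  X1 =?= S.
Bind S := d; substituting into the remaining equation gives: X1 =?= d. Substituting into the earlier bindings gives N := d, T := times(plus(d, b), f(d, d)), B := f(times(2, times(plus(d, b), f(d, d))), b), P := f(f(times(2, times(plus(d, b), f(d, d))), b), times(X1, d)).
Bind X1 := d. Substituting into the earlier binding gives P := f(f(times(2, times(plus(d, b), f(d, d))), b), times(d, d)).
MGU = { N ↦ d, T ↦ times(plus(d, b), f(d, d)), B ↦ f(times(2, times(plus(d, b), f(d, d))), b), P ↦ f(f(times(2, times(plus(d, b), f(d, d))), b), times(d, d)), S ↦ d, X1 ↦ d }, so P ↦ f(f(times(2, times(plus(d, b), f(d, d))), b), times(d, d)).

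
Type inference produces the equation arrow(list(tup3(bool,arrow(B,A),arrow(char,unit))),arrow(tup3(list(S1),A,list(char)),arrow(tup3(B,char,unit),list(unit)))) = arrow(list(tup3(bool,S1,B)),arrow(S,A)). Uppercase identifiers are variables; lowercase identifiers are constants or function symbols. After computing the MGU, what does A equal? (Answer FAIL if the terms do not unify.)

arrow(tup3(arrow(char,unit),char,unit),list(unit))

Decompose arrow/2: list(tup3(bool,arrow(B,A),arrow(char,unit))) = list(tup3(bool,S1,B)),  arrow(tup3(list(S1),A,list(char)),arrow(tup3(B,char,unit),list(unit))) = arrow(S,A).
Decompose list/1: tup3(bool,arrow(B,A),arrow(char,unit)) = tup3(bool,S1,B).
Decompose tup3/3: bool = bool,  arrow(B,A) = S1,  arrow(char,unit) = B.
Delete trivial equation bool = bool.
Bind S1 := arrow(B,A); substituting into the one remaining equation that mentions S1 gives: arrow(tup3(list(arrow(B,A)),A,list(char)),arrow(tup3(B,char,unit),list(unit))) = arrow(S,A).
Bind B := arrow(char,unit); substituting into the remaining equation gives: arrow(tup3(list(arrow(arrow(char,unit),A)),A,list(char)),arrow(tup3(arrow(char,unit),char,unit),list(unit))) = arrow(S,A). Substituting into the earlier binding gives S1 := arrow(arrow(char,unit),A).
Decompose arrow/2: tup3(list(arrow(arrow(char,unit),A)),A,list(char)) = S,  arrow(tup3(arrow(char,unit),char,unit),list(unit)) = A.
Bind S := tup3(list(arrow(arrow(char,unit),A)),A,list(char)); no other remaining equation mentions S.
Bind A := arrow(tup3(arrow(char,unit),char,unit),list(unit)). Substituting into the earlier bindings gives S1 := arrow(arrow(char,unit),arrow(tup3(arrow(char,unit),char,unit),list(unit))), S := tup3(list(arrow(arrow(char,unit),arrow(tup3(arrow(char,unit),char,unit),list(unit)))),arrow(tup3(arrow(char,unit),char,unit),list(unit)),list(char)).
MGU = { S1 := arrow(arrow(char,unit),arrow(tup3(arrow(char,unit),char,unit),list(unit))), B := arrow(char,unit), S := tup3(list(arrow(arrow(char,unit),arrow(tup3(arrow(char,unit),char,unit),list(unit)))),arrow(tup3(arrow(char,unit),char,unit),list(unit)),list(char)), A := arrow(tup3(arrow(char,unit),char,unit),list(unit)) }, so A := arrow(tup3(arrow(char,unit),char,unit),list(unit)).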